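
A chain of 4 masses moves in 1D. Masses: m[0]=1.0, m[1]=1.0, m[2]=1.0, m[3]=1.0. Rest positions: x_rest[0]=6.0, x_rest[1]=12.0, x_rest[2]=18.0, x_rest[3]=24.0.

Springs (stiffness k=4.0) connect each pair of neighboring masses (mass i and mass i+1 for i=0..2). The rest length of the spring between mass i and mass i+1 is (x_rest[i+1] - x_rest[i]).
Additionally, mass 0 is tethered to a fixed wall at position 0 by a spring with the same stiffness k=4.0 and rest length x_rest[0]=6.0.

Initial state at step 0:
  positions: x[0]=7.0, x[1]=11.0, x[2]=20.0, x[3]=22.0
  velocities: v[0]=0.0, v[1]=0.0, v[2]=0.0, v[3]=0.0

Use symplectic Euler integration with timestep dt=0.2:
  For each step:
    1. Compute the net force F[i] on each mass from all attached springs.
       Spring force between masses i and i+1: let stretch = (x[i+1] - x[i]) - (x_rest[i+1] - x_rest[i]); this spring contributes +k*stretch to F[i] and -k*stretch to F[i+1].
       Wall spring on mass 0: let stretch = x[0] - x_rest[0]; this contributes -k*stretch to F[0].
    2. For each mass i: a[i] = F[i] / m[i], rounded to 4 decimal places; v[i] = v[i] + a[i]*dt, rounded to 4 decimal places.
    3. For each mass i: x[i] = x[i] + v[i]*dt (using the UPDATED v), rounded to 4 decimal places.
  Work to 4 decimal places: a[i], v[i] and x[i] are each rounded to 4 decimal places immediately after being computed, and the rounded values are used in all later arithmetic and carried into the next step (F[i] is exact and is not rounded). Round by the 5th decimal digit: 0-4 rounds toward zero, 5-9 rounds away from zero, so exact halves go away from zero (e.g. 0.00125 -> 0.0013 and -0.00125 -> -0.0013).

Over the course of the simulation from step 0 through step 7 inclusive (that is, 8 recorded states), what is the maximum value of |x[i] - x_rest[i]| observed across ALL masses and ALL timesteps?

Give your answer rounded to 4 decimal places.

Answer: 2.4375

Derivation:
Step 0: x=[7.0000 11.0000 20.0000 22.0000] v=[0.0000 0.0000 0.0000 0.0000]
Step 1: x=[6.5200 11.8000 18.8800 22.6400] v=[-2.4000 4.0000 -5.6000 3.2000]
Step 2: x=[5.8416 12.8880 17.2288 23.6384] v=[-3.3920 5.4400 -8.2560 4.9920]
Step 3: x=[5.3560 13.5431 15.9086 24.5713] v=[-2.4282 3.2755 -6.6010 4.6643]
Step 4: x=[5.3233 13.2667 15.5960 25.0781] v=[-0.1633 -1.3818 -1.5632 2.5341]
Step 5: x=[5.7099 12.0921 16.4278 25.0278] v=[1.9328 -5.8731 4.1590 -0.2516]
Step 6: x=[6.2040 10.5900 17.9419 24.5615] v=[2.4706 -7.5103 7.5704 -2.3316]
Step 7: x=[6.4072 9.5625 19.3388 23.9960] v=[1.0162 -5.1376 6.9846 -2.8273]
Max displacement = 2.4375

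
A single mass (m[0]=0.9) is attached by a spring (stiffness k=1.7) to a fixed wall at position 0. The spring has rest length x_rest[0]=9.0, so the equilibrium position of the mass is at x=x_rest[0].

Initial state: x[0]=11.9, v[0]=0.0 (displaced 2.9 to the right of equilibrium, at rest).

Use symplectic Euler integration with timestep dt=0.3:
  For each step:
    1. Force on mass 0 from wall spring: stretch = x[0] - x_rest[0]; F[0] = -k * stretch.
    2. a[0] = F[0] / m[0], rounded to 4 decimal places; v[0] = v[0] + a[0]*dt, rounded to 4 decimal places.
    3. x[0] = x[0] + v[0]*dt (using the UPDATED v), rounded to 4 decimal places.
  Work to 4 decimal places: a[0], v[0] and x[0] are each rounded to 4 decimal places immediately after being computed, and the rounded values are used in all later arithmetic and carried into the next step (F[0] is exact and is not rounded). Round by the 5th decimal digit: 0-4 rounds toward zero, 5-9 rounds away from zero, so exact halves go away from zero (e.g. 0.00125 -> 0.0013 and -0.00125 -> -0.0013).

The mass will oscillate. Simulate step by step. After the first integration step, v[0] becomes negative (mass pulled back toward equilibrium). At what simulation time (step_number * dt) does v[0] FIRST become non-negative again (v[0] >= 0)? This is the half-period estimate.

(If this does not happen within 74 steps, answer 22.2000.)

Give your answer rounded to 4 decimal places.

Answer: 2.4000

Derivation:
Step 0: x=[11.9000] v=[0.0000]
Step 1: x=[11.4070] v=[-1.6433]
Step 2: x=[10.5048] v=[-3.0073]
Step 3: x=[9.3468] v=[-3.8600]
Step 4: x=[8.1299] v=[-4.0565]
Step 5: x=[7.0609] v=[-3.5635]
Step 6: x=[6.3215] v=[-2.4647]
Step 7: x=[6.0374] v=[-0.9469]
Step 8: x=[6.2570] v=[0.7319]
First v>=0 after going negative at step 8, time=2.4000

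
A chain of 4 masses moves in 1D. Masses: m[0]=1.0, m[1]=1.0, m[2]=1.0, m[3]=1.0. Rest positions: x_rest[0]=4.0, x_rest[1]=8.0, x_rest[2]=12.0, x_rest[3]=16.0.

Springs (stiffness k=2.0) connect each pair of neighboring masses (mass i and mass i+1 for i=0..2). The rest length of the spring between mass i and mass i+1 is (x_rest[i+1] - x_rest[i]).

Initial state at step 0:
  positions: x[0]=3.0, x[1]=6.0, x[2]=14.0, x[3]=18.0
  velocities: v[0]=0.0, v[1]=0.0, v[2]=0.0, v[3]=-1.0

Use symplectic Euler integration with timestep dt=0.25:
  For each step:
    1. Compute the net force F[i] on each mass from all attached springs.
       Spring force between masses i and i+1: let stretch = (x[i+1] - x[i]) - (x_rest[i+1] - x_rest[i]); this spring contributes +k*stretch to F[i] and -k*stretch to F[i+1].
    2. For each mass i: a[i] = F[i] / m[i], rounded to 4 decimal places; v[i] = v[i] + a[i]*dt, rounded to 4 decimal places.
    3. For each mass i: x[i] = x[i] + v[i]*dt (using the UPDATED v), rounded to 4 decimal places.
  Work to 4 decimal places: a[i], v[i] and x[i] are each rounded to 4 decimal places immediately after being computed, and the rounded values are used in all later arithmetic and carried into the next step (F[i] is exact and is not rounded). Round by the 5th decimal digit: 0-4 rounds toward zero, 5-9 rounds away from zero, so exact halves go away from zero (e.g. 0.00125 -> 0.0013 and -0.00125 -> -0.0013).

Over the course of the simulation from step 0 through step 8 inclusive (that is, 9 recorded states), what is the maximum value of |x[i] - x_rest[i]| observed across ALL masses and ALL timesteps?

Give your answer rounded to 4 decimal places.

Answer: 2.3222

Derivation:
Step 0: x=[3.0000 6.0000 14.0000 18.0000] v=[0.0000 0.0000 0.0000 -1.0000]
Step 1: x=[2.8750 6.6250 13.5000 17.7500] v=[-0.5000 2.5000 -2.0000 -1.0000]
Step 2: x=[2.7188 7.6406 12.6719 17.4688] v=[-0.6250 4.0625 -3.3125 -1.1250]
Step 3: x=[2.6778 8.6699 11.8145 17.0879] v=[-0.1641 4.1173 -3.4297 -1.5235]
Step 4: x=[2.8858 9.3433 11.2232 16.5479] v=[0.8320 2.6936 -2.3653 -2.1602]
Step 5: x=[3.4010 9.4445 11.0625 15.8423] v=[2.0608 0.4048 -0.6429 -2.8226]
Step 6: x=[4.1717 8.9925 11.2970 15.0392] v=[3.0826 -1.8080 0.9380 -3.2125]
Step 7: x=[5.0450 8.2260 11.7112 14.2683] v=[3.4930 -3.0662 1.6569 -3.0836]
Step 8: x=[5.8159 7.4975 12.0094 13.6778] v=[3.0835 -2.9141 1.1929 -2.3622]
Max displacement = 2.3222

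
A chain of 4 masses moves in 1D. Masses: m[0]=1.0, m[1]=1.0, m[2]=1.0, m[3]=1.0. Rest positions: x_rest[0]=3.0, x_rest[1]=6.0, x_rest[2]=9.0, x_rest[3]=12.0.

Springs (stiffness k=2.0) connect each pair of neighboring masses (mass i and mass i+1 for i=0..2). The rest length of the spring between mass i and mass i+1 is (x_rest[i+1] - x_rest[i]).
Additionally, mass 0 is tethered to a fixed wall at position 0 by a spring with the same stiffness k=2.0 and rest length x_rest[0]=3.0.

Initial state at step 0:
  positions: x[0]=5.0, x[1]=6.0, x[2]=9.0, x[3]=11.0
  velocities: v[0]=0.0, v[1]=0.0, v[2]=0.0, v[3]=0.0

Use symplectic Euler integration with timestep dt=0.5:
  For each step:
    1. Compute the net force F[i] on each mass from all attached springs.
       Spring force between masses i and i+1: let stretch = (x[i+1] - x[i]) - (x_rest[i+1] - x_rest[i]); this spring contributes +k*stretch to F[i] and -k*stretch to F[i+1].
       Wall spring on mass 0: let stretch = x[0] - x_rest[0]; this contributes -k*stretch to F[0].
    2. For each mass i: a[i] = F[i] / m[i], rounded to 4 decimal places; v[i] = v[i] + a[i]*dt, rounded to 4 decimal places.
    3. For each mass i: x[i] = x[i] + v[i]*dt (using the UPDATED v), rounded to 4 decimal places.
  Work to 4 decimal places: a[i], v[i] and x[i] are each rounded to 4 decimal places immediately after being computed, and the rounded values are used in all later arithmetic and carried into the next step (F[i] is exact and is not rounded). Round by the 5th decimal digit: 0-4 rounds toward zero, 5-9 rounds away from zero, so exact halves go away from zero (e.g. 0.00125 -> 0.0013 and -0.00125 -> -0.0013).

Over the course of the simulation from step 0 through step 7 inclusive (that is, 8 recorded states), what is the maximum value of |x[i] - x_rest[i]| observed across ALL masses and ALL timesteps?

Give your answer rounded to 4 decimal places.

Step 0: x=[5.0000 6.0000 9.0000 11.0000] v=[0.0000 0.0000 0.0000 0.0000]
Step 1: x=[3.0000 7.0000 8.5000 11.5000] v=[-4.0000 2.0000 -1.0000 1.0000]
Step 2: x=[1.5000 6.7500 8.7500 12.0000] v=[-3.0000 -0.5000 0.5000 1.0000]
Step 3: x=[1.8750 4.8750 9.6250 12.3750] v=[0.7500 -3.7500 1.7500 0.7500]
Step 4: x=[2.8125 3.8750 9.5000 12.8750] v=[1.8750 -2.0000 -0.2500 1.0000]
Step 5: x=[2.8750 5.1563 8.2500 13.1875] v=[0.1250 2.5625 -2.5000 0.6250]
Step 6: x=[2.6407 6.8438 7.9219 12.5313] v=[-0.4687 3.3749 -0.6562 -1.3125]
Step 7: x=[3.1876 6.9688 9.3595 11.0704] v=[1.0937 0.2499 2.8751 -2.9219]
Max displacement = 2.1250

Answer: 2.1250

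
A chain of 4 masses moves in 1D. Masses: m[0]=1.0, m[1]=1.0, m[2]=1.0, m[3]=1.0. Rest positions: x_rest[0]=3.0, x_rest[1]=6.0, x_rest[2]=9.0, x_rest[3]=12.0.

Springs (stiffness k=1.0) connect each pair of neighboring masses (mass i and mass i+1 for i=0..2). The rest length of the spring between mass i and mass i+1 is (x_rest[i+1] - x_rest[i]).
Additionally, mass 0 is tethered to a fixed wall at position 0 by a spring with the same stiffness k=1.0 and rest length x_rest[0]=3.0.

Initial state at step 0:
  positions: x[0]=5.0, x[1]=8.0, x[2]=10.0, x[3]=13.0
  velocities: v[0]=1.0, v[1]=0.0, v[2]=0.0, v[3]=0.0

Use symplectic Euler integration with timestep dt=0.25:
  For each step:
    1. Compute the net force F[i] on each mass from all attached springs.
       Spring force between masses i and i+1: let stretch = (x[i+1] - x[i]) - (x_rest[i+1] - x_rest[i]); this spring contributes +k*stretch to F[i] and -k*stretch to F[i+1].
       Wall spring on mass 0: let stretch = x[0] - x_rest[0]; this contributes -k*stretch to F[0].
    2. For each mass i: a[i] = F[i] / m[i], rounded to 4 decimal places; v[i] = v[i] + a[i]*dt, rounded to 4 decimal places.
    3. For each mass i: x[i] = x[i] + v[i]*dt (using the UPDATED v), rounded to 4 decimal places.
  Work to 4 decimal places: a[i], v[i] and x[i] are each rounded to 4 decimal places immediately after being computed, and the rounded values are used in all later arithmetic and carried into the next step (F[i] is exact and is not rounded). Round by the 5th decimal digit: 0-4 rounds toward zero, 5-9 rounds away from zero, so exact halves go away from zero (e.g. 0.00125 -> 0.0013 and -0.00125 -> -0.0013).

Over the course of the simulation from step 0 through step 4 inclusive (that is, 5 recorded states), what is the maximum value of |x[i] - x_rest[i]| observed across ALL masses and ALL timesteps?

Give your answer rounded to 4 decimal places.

Answer: 2.1250

Derivation:
Step 0: x=[5.0000 8.0000 10.0000 13.0000] v=[1.0000 0.0000 0.0000 0.0000]
Step 1: x=[5.1250 7.9375 10.0625 13.0000] v=[0.5000 -0.2500 0.2500 0.0000]
Step 2: x=[5.1055 7.8320 10.1758 13.0039] v=[-0.0781 -0.4219 0.4531 0.0156]
Step 3: x=[4.9373 7.7026 10.3194 13.0186] v=[-0.6729 -0.5176 0.5742 0.0586]
Step 4: x=[4.6333 7.5639 10.4681 13.0521] v=[-1.2159 -0.5547 0.5948 0.1338]
Max displacement = 2.1250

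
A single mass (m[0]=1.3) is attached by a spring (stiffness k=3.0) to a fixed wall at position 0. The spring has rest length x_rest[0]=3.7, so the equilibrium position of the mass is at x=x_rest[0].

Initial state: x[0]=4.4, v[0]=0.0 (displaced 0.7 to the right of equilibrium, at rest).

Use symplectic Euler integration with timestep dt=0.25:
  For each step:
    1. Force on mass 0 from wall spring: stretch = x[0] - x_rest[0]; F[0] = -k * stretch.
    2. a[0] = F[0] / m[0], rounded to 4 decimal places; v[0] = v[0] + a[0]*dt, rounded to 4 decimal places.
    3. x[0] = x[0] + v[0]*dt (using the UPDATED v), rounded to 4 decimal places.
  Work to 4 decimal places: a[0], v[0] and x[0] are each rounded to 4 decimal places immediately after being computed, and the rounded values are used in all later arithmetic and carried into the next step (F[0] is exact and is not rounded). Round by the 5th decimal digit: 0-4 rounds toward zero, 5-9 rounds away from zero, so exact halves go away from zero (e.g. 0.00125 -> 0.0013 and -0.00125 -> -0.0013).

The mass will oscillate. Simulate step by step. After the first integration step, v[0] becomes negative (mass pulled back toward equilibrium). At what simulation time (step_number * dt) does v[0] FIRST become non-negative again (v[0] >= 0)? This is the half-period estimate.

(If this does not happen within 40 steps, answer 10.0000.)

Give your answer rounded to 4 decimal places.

Answer: 2.2500

Derivation:
Step 0: x=[4.4000] v=[0.0000]
Step 1: x=[4.2990] v=[-0.4039]
Step 2: x=[4.1116] v=[-0.7495]
Step 3: x=[3.8649] v=[-0.9870]
Step 4: x=[3.5944] v=[-1.0821]
Step 5: x=[3.3391] v=[-1.0212]
Step 6: x=[3.1359] v=[-0.8130]
Step 7: x=[3.0140] v=[-0.4876]
Step 8: x=[2.9911] v=[-0.0918]
Step 9: x=[3.0704] v=[0.3172]
First v>=0 after going negative at step 9, time=2.2500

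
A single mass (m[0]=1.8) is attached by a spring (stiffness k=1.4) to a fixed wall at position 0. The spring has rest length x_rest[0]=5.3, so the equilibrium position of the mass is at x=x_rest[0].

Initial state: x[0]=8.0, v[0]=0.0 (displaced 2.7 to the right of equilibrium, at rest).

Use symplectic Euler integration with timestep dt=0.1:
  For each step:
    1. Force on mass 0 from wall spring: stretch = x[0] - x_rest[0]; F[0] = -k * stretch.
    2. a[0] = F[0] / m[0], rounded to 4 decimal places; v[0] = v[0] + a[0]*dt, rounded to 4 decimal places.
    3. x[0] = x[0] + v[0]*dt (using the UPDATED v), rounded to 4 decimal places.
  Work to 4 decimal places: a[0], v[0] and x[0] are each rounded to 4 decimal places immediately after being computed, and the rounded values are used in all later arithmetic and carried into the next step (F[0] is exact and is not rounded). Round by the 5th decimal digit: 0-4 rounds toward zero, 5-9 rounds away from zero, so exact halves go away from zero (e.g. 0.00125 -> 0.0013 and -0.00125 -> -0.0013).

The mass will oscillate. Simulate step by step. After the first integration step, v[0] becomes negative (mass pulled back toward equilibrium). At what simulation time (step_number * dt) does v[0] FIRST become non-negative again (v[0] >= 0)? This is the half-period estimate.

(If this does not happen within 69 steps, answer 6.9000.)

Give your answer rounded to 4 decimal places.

Answer: 3.6000

Derivation:
Step 0: x=[8.0000] v=[0.0000]
Step 1: x=[7.9790] v=[-0.2100]
Step 2: x=[7.9372] v=[-0.4184]
Step 3: x=[7.8749] v=[-0.6235]
Step 4: x=[7.7925] v=[-0.8238]
Step 5: x=[7.6907] v=[-1.0177]
Step 6: x=[7.5703] v=[-1.2036]
Step 7: x=[7.4323] v=[-1.3802]
Step 8: x=[7.2777] v=[-1.5461]
Step 9: x=[7.1077] v=[-1.6999]
Step 10: x=[6.9237] v=[-1.8405]
Step 11: x=[6.7270] v=[-1.9668]
Step 12: x=[6.5192] v=[-2.0778]
Step 13: x=[6.3019] v=[-2.1726]
Step 14: x=[6.0769] v=[-2.2505]
Step 15: x=[5.8458] v=[-2.3109]
Step 16: x=[5.6105] v=[-2.3534]
Step 17: x=[5.3727] v=[-2.3776]
Step 18: x=[5.1344] v=[-2.3833]
Step 19: x=[4.8974] v=[-2.3704]
Step 20: x=[4.6635] v=[-2.3391]
Step 21: x=[4.4345] v=[-2.2896]
Step 22: x=[4.2123] v=[-2.2223]
Step 23: x=[3.9985] v=[-2.1377]
Step 24: x=[3.7949] v=[-2.0365]
Step 25: x=[3.6030] v=[-1.9194]
Step 26: x=[3.4243] v=[-1.7874]
Step 27: x=[3.2602] v=[-1.6415]
Step 28: x=[3.1119] v=[-1.4829]
Step 29: x=[2.9806] v=[-1.3127]
Step 30: x=[2.8674] v=[-1.1323]
Step 31: x=[2.7731] v=[-0.9431]
Step 32: x=[2.6984] v=[-0.7466]
Step 33: x=[2.6440] v=[-0.5443]
Step 34: x=[2.6102] v=[-0.3377]
Step 35: x=[2.5974] v=[-0.1285]
Step 36: x=[2.6056] v=[0.0817]
First v>=0 after going negative at step 36, time=3.6000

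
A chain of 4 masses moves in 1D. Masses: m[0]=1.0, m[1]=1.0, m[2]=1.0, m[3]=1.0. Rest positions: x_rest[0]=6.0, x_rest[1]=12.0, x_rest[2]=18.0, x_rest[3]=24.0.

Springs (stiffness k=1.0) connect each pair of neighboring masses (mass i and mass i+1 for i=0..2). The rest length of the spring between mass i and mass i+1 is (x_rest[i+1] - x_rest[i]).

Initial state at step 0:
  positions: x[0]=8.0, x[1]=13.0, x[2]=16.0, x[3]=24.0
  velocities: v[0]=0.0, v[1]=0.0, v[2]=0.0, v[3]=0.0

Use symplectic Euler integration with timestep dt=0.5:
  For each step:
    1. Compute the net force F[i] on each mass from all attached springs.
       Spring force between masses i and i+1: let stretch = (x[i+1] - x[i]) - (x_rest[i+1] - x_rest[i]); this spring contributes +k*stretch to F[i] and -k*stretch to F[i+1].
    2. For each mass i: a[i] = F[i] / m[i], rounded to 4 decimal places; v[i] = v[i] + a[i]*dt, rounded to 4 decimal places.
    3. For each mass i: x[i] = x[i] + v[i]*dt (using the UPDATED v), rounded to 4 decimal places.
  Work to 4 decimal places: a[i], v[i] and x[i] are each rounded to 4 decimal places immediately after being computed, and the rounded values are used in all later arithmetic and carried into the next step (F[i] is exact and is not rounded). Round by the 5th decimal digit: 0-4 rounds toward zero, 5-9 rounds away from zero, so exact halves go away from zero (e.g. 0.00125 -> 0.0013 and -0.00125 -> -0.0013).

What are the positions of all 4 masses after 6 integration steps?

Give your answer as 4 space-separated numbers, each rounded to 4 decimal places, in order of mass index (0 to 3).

Answer: 4.6739 12.8370 17.6866 25.8028

Derivation:
Step 0: x=[8.0000 13.0000 16.0000 24.0000] v=[0.0000 0.0000 0.0000 0.0000]
Step 1: x=[7.7500 12.5000 17.2500 23.5000] v=[-0.5000 -1.0000 2.5000 -1.0000]
Step 2: x=[7.1875 12.0000 18.8750 22.9375] v=[-1.1250 -1.0000 3.2500 -1.1250]
Step 3: x=[6.3281 12.0157 19.7969 22.8594] v=[-1.7188 0.0313 1.8438 -0.1563]
Step 4: x=[5.3906 12.5548 19.5391 23.5157] v=[-1.8750 1.0781 -0.5156 1.3125]
Step 5: x=[4.7442 13.0489 18.5294 24.6778] v=[-1.2929 0.9882 -2.0195 2.3242]
Step 6: x=[4.6739 12.8370 17.6866 25.8028] v=[-0.1406 -0.4239 -1.6856 2.2500]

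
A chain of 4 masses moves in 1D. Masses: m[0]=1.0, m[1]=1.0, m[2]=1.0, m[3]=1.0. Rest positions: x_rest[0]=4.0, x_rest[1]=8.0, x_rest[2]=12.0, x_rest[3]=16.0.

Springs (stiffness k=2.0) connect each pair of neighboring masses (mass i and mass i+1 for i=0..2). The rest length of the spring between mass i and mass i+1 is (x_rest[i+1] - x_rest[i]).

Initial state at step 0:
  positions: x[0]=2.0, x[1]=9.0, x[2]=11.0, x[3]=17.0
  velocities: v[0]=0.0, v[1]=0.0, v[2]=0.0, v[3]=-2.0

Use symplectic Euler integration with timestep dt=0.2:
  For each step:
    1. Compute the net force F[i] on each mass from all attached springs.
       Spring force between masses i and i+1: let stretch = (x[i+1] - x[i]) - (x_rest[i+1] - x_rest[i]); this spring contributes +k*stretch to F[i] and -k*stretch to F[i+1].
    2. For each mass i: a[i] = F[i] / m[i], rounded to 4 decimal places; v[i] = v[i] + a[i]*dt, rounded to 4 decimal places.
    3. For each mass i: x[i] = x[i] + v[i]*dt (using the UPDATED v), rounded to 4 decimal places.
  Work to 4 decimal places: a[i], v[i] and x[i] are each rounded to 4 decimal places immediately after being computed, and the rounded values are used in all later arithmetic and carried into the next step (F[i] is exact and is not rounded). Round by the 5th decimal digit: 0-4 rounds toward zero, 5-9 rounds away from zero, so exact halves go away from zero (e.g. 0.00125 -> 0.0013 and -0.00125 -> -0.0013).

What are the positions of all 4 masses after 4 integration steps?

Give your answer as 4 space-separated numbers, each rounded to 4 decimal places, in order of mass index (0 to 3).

Step 0: x=[2.0000 9.0000 11.0000 17.0000] v=[0.0000 0.0000 0.0000 -2.0000]
Step 1: x=[2.2400 8.6000 11.3200 16.4400] v=[1.2000 -2.0000 1.6000 -2.8000]
Step 2: x=[2.6688 7.9088 11.8320 15.7904] v=[2.1440 -3.4560 2.5600 -3.2480]
Step 3: x=[3.1968 7.1123 12.3468 15.1441] v=[2.6400 -3.9827 2.5741 -3.2314]
Step 4: x=[3.7180 6.4213 12.6666 14.5940] v=[2.6062 -3.4551 1.5992 -2.7503]

Answer: 3.7180 6.4213 12.6666 14.5940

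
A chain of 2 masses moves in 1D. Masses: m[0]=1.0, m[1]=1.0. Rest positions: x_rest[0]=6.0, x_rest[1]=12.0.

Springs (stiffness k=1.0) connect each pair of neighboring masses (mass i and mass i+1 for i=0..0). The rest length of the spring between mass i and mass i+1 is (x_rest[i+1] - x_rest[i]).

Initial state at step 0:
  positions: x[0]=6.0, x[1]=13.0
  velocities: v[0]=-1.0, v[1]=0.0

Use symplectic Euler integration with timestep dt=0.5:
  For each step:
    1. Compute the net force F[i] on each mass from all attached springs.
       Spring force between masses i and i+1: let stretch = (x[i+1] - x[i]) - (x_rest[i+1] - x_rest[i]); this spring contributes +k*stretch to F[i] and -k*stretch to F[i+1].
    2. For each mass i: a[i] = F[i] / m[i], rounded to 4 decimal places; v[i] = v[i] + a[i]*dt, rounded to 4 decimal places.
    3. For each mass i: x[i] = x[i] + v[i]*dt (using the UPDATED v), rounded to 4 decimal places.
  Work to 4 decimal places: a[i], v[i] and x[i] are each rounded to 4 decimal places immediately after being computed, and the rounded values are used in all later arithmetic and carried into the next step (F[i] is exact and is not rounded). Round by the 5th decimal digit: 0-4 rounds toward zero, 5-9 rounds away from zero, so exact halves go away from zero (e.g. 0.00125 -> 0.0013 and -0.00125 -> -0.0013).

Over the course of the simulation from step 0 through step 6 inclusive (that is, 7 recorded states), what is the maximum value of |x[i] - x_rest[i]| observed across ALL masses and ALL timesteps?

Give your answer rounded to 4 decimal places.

Answer: 1.3593

Derivation:
Step 0: x=[6.0000 13.0000] v=[-1.0000 0.0000]
Step 1: x=[5.7500 12.7500] v=[-0.5000 -0.5000]
Step 2: x=[5.7500 12.2500] v=[0.0000 -1.0000]
Step 3: x=[5.8750 11.6250] v=[0.2500 -1.2500]
Step 4: x=[5.9375 11.0625] v=[0.1250 -1.1250]
Step 5: x=[5.7813 10.7188] v=[-0.3125 -0.6875]
Step 6: x=[5.3594 10.6407] v=[-0.8438 -0.1563]
Max displacement = 1.3593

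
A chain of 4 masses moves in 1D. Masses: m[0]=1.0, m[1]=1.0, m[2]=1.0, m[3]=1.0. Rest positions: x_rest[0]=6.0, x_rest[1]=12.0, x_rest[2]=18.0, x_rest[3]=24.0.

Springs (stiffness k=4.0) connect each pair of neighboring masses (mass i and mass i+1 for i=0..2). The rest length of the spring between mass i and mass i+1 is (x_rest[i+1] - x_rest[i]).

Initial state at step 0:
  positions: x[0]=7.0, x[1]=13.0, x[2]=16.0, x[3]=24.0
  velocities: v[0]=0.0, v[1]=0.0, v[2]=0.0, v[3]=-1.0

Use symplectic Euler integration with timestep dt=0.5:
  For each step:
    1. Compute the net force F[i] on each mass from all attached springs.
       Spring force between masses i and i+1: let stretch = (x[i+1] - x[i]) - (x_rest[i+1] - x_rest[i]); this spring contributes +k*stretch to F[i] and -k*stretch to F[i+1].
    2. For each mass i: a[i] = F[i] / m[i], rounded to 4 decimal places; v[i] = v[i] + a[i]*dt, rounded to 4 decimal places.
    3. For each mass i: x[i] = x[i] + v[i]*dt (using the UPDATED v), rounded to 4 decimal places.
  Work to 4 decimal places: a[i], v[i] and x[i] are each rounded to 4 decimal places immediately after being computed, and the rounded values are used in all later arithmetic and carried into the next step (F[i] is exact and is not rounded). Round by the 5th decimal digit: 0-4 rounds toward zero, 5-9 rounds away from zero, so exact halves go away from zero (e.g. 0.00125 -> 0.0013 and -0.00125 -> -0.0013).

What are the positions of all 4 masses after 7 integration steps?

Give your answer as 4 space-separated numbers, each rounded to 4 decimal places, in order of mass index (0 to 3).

Step 0: x=[7.0000 13.0000 16.0000 24.0000] v=[0.0000 0.0000 0.0000 -1.0000]
Step 1: x=[7.0000 10.0000 21.0000 21.5000] v=[0.0000 -6.0000 10.0000 -5.0000]
Step 2: x=[4.0000 15.0000 15.5000 24.5000] v=[-6.0000 10.0000 -11.0000 6.0000]
Step 3: x=[6.0000 9.5000 18.5000 24.5000] v=[4.0000 -11.0000 6.0000 0.0000]
Step 4: x=[5.5000 9.5000 18.5000 24.5000] v=[-1.0000 0.0000 0.0000 0.0000]
Step 5: x=[3.0000 14.5000 15.5000 24.5000] v=[-5.0000 10.0000 -6.0000 0.0000]
Step 6: x=[6.0000 9.0000 20.5000 21.5000] v=[6.0000 -11.0000 10.0000 -6.0000]
Step 7: x=[6.0000 12.0000 15.0000 23.5000] v=[0.0000 6.0000 -11.0000 4.0000]

Answer: 6.0000 12.0000 15.0000 23.5000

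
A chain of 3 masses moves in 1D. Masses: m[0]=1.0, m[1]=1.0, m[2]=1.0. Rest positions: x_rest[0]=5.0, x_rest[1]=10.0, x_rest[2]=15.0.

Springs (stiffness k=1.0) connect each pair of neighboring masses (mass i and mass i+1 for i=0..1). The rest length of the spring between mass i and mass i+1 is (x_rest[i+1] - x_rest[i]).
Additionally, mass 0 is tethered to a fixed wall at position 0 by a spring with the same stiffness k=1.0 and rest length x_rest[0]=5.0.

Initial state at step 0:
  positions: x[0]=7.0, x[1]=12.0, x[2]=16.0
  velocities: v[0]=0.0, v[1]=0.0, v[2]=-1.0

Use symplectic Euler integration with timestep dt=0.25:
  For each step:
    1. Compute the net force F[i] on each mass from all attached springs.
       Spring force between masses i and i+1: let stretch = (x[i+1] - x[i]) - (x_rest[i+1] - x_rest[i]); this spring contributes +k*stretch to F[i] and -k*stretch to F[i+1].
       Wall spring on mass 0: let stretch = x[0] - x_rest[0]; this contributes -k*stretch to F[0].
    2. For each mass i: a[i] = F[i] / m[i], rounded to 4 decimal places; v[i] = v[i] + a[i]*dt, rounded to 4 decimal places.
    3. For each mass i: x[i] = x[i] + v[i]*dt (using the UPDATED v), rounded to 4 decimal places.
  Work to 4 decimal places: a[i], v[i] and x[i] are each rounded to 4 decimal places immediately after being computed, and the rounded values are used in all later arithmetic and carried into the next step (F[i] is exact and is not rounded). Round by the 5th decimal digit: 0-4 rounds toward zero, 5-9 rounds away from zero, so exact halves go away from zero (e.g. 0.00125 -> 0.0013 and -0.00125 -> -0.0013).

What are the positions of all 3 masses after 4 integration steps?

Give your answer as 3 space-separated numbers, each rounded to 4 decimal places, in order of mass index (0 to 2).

Answer: 5.9118 11.2926 15.6577

Derivation:
Step 0: x=[7.0000 12.0000 16.0000] v=[0.0000 0.0000 -1.0000]
Step 1: x=[6.8750 11.9375 15.8125] v=[-0.5000 -0.2500 -0.7500]
Step 2: x=[6.6367 11.8008 15.6953] v=[-0.9531 -0.5469 -0.4688]
Step 3: x=[6.3064 11.5847 15.6472] v=[-1.3213 -0.8643 -0.1924]
Step 4: x=[5.9118 11.2926 15.6577] v=[-1.5783 -1.1683 0.0420]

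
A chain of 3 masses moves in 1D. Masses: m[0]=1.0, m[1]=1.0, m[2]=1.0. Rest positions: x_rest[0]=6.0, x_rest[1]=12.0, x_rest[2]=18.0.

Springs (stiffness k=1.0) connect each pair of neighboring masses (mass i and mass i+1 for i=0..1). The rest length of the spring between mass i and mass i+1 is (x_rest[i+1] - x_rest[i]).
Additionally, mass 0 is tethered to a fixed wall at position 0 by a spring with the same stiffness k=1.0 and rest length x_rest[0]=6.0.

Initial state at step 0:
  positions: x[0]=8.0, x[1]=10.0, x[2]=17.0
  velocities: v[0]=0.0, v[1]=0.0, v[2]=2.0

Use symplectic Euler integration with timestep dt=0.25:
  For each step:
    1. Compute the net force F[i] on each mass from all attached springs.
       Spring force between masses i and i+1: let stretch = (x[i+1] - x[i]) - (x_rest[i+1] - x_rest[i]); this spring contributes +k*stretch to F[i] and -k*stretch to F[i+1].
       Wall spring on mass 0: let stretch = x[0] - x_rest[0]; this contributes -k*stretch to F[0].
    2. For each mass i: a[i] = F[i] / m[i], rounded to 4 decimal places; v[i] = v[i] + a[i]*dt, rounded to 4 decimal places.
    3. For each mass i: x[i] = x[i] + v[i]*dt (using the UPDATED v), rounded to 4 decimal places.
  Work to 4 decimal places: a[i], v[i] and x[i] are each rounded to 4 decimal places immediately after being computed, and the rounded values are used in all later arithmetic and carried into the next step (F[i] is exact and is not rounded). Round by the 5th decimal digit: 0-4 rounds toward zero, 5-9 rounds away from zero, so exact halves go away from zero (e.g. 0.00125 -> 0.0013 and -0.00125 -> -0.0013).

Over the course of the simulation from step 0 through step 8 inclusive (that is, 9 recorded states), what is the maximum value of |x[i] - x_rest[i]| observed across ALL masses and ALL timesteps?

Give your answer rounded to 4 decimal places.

Step 0: x=[8.0000 10.0000 17.0000] v=[0.0000 0.0000 2.0000]
Step 1: x=[7.6250 10.3125 17.4375] v=[-1.5000 1.2500 1.7500]
Step 2: x=[6.9414 10.9024 17.8047] v=[-2.7344 2.3594 1.4688]
Step 3: x=[6.0715 11.6761 18.1155] v=[-3.4795 3.0947 1.2432]
Step 4: x=[5.1725 12.5020 18.3989] v=[-3.5962 3.3034 1.1334]
Step 5: x=[4.4083 13.2383 18.6887] v=[-3.0570 2.9453 1.1592]
Step 6: x=[3.9204 13.7634 19.0129] v=[-1.9516 2.1004 1.2966]
Step 7: x=[3.8027 14.0014 19.3840] v=[-0.4710 0.9520 1.4842]
Step 8: x=[4.0847 13.9384 19.7937] v=[1.1280 -0.2520 1.6386]
Max displacement = 2.1973

Answer: 2.1973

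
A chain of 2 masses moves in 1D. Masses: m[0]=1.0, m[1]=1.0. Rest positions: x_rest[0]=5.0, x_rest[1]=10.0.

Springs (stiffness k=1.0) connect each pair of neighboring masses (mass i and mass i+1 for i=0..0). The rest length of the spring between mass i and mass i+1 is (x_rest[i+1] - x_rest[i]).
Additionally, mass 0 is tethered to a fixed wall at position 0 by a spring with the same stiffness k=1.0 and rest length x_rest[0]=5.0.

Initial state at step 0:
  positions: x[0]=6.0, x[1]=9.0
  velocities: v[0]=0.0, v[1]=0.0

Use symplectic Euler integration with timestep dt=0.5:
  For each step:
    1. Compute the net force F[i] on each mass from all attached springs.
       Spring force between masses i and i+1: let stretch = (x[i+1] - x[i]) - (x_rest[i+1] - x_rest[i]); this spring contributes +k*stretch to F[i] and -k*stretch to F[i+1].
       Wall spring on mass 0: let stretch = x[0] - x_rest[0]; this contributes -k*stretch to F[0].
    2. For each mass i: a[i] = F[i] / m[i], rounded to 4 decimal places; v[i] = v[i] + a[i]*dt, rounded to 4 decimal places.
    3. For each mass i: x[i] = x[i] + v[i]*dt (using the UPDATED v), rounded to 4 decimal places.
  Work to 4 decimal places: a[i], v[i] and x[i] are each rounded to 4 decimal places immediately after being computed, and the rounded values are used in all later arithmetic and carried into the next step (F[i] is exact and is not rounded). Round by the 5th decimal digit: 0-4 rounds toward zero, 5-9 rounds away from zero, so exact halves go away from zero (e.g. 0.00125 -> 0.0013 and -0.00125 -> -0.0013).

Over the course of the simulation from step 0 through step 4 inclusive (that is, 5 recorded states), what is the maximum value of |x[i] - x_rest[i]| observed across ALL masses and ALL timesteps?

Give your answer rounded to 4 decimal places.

Step 0: x=[6.0000 9.0000] v=[0.0000 0.0000]
Step 1: x=[5.2500 9.5000] v=[-1.5000 1.0000]
Step 2: x=[4.2500 10.1875] v=[-2.0000 1.3750]
Step 3: x=[3.6719 10.6407] v=[-1.1563 0.9063]
Step 4: x=[3.9180 10.6017] v=[0.4922 -0.0781]
Max displacement = 1.3281

Answer: 1.3281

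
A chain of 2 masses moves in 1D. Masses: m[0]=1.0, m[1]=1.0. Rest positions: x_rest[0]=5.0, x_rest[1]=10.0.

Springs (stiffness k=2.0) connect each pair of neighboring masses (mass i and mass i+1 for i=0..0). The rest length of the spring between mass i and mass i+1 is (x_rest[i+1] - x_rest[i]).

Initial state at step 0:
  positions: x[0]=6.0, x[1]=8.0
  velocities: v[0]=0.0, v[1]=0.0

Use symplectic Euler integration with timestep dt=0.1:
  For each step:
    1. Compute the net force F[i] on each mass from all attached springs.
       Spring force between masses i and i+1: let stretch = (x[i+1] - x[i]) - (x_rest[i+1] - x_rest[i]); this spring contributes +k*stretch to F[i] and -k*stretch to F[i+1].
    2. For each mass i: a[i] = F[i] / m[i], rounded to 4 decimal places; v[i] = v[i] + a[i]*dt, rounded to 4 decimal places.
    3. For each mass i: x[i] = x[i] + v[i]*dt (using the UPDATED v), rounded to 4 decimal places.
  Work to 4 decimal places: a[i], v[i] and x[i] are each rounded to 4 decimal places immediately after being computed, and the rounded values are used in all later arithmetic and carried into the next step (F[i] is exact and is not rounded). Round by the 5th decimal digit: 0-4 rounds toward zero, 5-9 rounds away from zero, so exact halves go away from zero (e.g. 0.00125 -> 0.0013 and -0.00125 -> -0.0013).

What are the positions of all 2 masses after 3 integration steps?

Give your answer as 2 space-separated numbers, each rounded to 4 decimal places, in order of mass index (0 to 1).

Answer: 5.6519 8.3481

Derivation:
Step 0: x=[6.0000 8.0000] v=[0.0000 0.0000]
Step 1: x=[5.9400 8.0600] v=[-0.6000 0.6000]
Step 2: x=[5.8224 8.1776] v=[-1.1760 1.1760]
Step 3: x=[5.6519 8.3481] v=[-1.7050 1.7050]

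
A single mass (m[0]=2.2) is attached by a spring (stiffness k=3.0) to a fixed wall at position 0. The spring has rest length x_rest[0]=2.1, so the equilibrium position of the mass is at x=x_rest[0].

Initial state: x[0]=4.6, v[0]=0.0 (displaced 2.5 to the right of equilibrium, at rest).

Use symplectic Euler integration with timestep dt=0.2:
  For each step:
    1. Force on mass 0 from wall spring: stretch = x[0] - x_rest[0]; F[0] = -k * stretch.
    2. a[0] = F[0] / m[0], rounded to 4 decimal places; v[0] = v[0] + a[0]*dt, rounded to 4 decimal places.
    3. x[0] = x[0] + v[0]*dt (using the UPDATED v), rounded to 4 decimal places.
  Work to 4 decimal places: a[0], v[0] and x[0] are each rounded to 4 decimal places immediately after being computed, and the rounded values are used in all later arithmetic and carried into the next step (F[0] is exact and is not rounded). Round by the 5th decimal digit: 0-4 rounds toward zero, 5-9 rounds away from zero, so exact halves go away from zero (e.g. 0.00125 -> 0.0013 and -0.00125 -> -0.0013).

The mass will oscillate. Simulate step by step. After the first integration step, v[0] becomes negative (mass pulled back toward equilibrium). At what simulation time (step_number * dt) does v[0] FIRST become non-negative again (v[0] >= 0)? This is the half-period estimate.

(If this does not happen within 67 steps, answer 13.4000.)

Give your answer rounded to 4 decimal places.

Answer: 2.8000

Derivation:
Step 0: x=[4.6000] v=[0.0000]
Step 1: x=[4.4636] v=[-0.6818]
Step 2: x=[4.1983] v=[-1.3264]
Step 3: x=[3.8186] v=[-1.8987]
Step 4: x=[3.3451] v=[-2.3674]
Step 5: x=[2.8037] v=[-2.7070]
Step 6: x=[2.2239] v=[-2.8989]
Step 7: x=[1.6374] v=[-2.9327]
Step 8: x=[1.0761] v=[-2.8065]
Step 9: x=[0.5706] v=[-2.5273]
Step 10: x=[0.1486] v=[-2.1102]
Step 11: x=[-0.1670] v=[-1.5780]
Step 12: x=[-0.3589] v=[-0.9597]
Step 13: x=[-0.4167] v=[-0.2891]
Step 14: x=[-0.3372] v=[0.3973]
First v>=0 after going negative at step 14, time=2.8000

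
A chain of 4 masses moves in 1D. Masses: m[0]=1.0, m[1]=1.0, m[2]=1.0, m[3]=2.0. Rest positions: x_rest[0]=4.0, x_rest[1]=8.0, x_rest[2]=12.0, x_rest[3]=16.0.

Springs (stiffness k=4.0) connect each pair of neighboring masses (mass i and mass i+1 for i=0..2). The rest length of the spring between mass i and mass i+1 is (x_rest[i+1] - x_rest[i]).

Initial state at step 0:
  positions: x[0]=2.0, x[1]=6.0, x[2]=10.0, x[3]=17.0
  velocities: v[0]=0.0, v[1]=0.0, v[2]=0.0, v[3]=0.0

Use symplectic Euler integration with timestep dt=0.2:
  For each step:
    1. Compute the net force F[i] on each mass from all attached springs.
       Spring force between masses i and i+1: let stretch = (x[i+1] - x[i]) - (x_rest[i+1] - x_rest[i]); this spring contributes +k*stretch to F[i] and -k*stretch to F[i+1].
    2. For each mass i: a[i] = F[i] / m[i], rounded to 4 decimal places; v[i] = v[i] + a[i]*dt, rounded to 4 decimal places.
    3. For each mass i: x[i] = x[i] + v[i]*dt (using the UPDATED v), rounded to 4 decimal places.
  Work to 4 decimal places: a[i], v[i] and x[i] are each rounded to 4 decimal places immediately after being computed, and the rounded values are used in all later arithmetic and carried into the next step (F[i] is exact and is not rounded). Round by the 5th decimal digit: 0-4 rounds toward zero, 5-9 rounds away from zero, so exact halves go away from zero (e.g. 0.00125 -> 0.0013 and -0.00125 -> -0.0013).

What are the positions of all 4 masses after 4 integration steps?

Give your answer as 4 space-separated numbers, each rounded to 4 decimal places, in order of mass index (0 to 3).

Step 0: x=[2.0000 6.0000 10.0000 17.0000] v=[0.0000 0.0000 0.0000 0.0000]
Step 1: x=[2.0000 6.0000 10.4800 16.7600] v=[0.0000 0.0000 2.4000 -1.2000]
Step 2: x=[2.0000 6.0768 11.2480 16.3376] v=[0.0000 0.3840 3.8400 -2.1120]
Step 3: x=[2.0123 6.3287 12.0029 15.8280] v=[0.0614 1.2595 3.7747 -2.5478]
Step 4: x=[2.0752 6.7978 12.4620 15.3324] v=[0.3145 2.3457 2.2954 -2.4778]

Answer: 2.0752 6.7978 12.4620 15.3324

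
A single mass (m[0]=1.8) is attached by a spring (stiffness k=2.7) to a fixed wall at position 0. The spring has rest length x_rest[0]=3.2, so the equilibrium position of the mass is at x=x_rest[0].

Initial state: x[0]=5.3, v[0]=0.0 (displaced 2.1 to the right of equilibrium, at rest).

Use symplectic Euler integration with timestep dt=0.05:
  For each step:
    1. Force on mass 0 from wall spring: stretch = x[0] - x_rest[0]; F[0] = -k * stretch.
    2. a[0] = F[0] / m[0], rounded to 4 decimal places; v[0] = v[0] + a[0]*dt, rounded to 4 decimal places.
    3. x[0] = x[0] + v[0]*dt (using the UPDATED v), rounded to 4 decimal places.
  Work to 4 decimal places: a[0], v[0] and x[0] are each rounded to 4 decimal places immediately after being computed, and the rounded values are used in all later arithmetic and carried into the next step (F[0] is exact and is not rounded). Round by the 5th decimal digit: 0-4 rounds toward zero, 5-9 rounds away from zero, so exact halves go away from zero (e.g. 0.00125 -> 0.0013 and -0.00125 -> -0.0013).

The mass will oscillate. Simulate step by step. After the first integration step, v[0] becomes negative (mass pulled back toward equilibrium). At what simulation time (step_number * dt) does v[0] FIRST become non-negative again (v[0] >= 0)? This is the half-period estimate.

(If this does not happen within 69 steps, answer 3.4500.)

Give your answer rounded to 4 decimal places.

Step 0: x=[5.3000] v=[0.0000]
Step 1: x=[5.2921] v=[-0.1575]
Step 2: x=[5.2764] v=[-0.3144]
Step 3: x=[5.2529] v=[-0.4701]
Step 4: x=[5.2217] v=[-0.6241]
Step 5: x=[5.1829] v=[-0.7757]
Step 6: x=[5.1367] v=[-0.9244]
Step 7: x=[5.0832] v=[-1.0697]
Step 8: x=[5.0227] v=[-1.2109]
Step 9: x=[4.9553] v=[-1.3476]
Step 10: x=[4.8813] v=[-1.4793]
Step 11: x=[4.8010] v=[-1.6054]
Step 12: x=[4.7147] v=[-1.7255]
Step 13: x=[4.6227] v=[-1.8391]
Step 14: x=[4.5254] v=[-1.9458]
Step 15: x=[4.4231] v=[-2.0452]
Step 16: x=[4.3163] v=[-2.1369]
Step 17: x=[4.2053] v=[-2.2206]
Step 18: x=[4.0905] v=[-2.2960]
Step 19: x=[3.9724] v=[-2.3628]
Step 20: x=[3.8514] v=[-2.4207]
Step 21: x=[3.7279] v=[-2.4696]
Step 22: x=[3.6024] v=[-2.5092]
Step 23: x=[3.4754] v=[-2.5394]
Step 24: x=[3.3474] v=[-2.5601]
Step 25: x=[3.2188] v=[-2.5712]
Step 26: x=[3.0902] v=[-2.5726]
Step 27: x=[2.9620] v=[-2.5644]
Step 28: x=[2.8347] v=[-2.5466]
Step 29: x=[2.7087] v=[-2.5192]
Step 30: x=[2.5846] v=[-2.4824]
Step 31: x=[2.4628] v=[-2.4362]
Step 32: x=[2.3438] v=[-2.3809]
Step 33: x=[2.2280] v=[-2.3167]
Step 34: x=[2.1158] v=[-2.2438]
Step 35: x=[2.0077] v=[-2.1625]
Step 36: x=[1.9040] v=[-2.0731]
Step 37: x=[1.8052] v=[-1.9759]
Step 38: x=[1.7116] v=[-1.8713]
Step 39: x=[1.6236] v=[-1.7597]
Step 40: x=[1.5415] v=[-1.6415]
Step 41: x=[1.4656] v=[-1.5171]
Step 42: x=[1.3963] v=[-1.3870]
Step 43: x=[1.3337] v=[-1.2517]
Step 44: x=[1.2781] v=[-1.1117]
Step 45: x=[1.2297] v=[-0.9676]
Step 46: x=[1.1887] v=[-0.8198]
Step 47: x=[1.1553] v=[-0.6690]
Step 48: x=[1.1295] v=[-0.5156]
Step 49: x=[1.1115] v=[-0.3603]
Step 50: x=[1.1013] v=[-0.2037]
Step 51: x=[1.0990] v=[-0.0463]
Step 52: x=[1.1046] v=[0.1113]
First v>=0 after going negative at step 52, time=2.6000

Answer: 2.6000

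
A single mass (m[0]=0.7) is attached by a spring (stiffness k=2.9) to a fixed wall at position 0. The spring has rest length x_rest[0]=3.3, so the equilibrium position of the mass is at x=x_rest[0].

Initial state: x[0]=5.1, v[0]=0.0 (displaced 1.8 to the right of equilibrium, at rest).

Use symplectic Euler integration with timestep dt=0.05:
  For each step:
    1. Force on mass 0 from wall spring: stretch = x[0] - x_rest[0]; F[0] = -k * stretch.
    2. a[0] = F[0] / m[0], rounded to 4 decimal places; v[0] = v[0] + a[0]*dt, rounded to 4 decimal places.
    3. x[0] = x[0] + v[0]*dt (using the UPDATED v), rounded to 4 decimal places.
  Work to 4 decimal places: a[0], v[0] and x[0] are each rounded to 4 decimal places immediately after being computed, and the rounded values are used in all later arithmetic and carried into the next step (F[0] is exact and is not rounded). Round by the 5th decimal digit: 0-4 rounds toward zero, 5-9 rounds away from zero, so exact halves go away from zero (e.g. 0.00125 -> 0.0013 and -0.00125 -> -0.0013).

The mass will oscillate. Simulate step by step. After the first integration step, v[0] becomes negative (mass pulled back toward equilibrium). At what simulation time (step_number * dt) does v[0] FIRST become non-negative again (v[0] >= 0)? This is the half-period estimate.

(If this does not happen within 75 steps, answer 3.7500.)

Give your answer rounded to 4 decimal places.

Step 0: x=[5.1000] v=[0.0000]
Step 1: x=[5.0814] v=[-0.3729]
Step 2: x=[5.0443] v=[-0.7419]
Step 3: x=[4.9891] v=[-1.1032]
Step 4: x=[4.9164] v=[-1.4531]
Step 5: x=[4.8270] v=[-1.7879]
Step 6: x=[4.7218] v=[-2.1042]
Step 7: x=[4.6019] v=[-2.3987]
Step 8: x=[4.4685] v=[-2.6684]
Step 9: x=[4.3230] v=[-2.9104]
Step 10: x=[4.1669] v=[-3.1223]
Step 11: x=[4.0018] v=[-3.3019]
Step 12: x=[3.8294] v=[-3.4473]
Step 13: x=[3.6516] v=[-3.5570]
Step 14: x=[3.4701] v=[-3.6298]
Step 15: x=[3.2869] v=[-3.6650]
Step 16: x=[3.1038] v=[-3.6623]
Step 17: x=[2.9227] v=[-3.6217]
Step 18: x=[2.7455] v=[-3.5435]
Step 19: x=[2.5741] v=[-3.4286]
Step 20: x=[2.4102] v=[-3.2782]
Step 21: x=[2.2555] v=[-3.0939]
Step 22: x=[2.1116] v=[-2.8775]
Step 23: x=[1.9800] v=[-2.6313]
Step 24: x=[1.8621] v=[-2.3579]
Step 25: x=[1.7591] v=[-2.0601]
Step 26: x=[1.6721] v=[-1.7409]
Step 27: x=[1.6019] v=[-1.4037]
Step 28: x=[1.5493] v=[-1.0520]
Step 29: x=[1.5148] v=[-0.6894]
Step 30: x=[1.4988] v=[-0.3196]
Step 31: x=[1.5015] v=[0.0535]
First v>=0 after going negative at step 31, time=1.5500

Answer: 1.5500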